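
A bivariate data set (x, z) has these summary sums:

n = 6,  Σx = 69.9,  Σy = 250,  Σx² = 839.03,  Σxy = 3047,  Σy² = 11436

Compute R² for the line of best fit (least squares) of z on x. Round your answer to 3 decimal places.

0.719

Sxx = Σx² − (Σx)²/n = 839.03 − 814.335 = 24.695
Sxy = Σxy − (Σx)(Σy)/n = 3047 − 2912.5 = 134.5
Syy = Σy² − (Σy)²/n = 11436 − 10416.666667 = 1019.333333
R² = Sxy²/(Sxx·Syy) = (134.5)²/(24.695·1019.333333) = 0.718653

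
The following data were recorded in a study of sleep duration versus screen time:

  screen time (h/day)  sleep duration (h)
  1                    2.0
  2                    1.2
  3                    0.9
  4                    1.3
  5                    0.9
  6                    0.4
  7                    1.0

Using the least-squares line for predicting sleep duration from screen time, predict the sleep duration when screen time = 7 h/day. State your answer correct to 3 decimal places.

0.607

n = 7, Σx = 28, Σy = 7.7, Σxy = 26.2, Σx² = 140
Sxx = Σx² − (Σx)²/n = 140 − 112 = 28
Sxy = Σxy − (Σx)(Σy)/n = 26.2 − 30.8 = -4.6
b = Sxy/Sxx = -4.6/28 = -0.164286
a = ȳ − b·x̄ = 1.1 − (-0.164286)·4 = 1.757143
ŷ(7) = a + b·7 = 1.757143 + (-0.164286)·7 = 0.607143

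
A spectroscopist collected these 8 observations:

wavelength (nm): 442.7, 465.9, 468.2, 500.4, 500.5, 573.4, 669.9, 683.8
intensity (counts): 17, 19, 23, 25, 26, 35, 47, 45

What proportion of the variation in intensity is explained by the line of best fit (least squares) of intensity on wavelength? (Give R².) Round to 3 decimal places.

0.981

n = 8, Σx = 4304.8, Σy = 237, Σxy = 134994.9, Σx² = 2378293.76, Σy² = 7939
Sxx = Σx² − (Σx)²/n = 2378293.76 − 2316412.88 = 61880.88
Sxy = Σxy − (Σx)(Σy)/n = 134994.9 − 127529.7 = 7465.2
Syy = Σy² − (Σy)²/n = 7939 − 7021.125 = 917.875
R² = Sxy²/(Sxx·Syy) = (7465.2)²/(61880.88·917.875) = 0.981167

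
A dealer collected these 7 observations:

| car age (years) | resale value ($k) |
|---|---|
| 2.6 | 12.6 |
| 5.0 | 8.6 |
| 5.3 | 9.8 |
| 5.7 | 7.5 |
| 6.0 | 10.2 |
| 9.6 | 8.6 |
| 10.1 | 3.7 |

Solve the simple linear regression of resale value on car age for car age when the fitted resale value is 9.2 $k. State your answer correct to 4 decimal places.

5.7345

n = 7, Σx = 44.3, Σy = 61, Σxy = 351.58, Σx² = 322.51
Sxx = Σx² − (Σx)²/n = 322.51 − 280.355714 = 42.154286
Sxy = Σxy − (Σx)(Σy)/n = 351.58 − 386.042857 = -34.462857
b = Sxy/Sxx = -34.462857/42.154286 = -0.817541
a = ȳ − b·x̄ = 8.714286 − (-0.817541)·6.328571 = 13.888152
Set a + b·x = 9.2: x = (9.2 − 13.888152) / (-0.817541) = 5.734455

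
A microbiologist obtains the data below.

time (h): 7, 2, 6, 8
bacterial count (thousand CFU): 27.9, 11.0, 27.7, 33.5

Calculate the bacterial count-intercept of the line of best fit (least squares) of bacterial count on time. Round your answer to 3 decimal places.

n = 4, Σx = 23, Σy = 100.1, Σxy = 651.5, Σx² = 153
Sxx = Σx² − (Σx)²/n = 153 − 132.25 = 20.75
Sxy = Σxy − (Σx)(Σy)/n = 651.5 − 575.575 = 75.925
b = Sxy/Sxx = 75.925/20.75 = 3.659036
a = ȳ − b·x̄ = 25.025 − 3.659036·5.75 = 3.985542

3.986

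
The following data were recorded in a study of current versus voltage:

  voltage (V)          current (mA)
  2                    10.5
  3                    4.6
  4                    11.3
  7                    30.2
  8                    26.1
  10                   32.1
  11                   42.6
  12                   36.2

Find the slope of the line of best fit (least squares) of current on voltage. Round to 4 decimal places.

n = 8, Σx = 57, Σy = 193.6, Σxy = 1724.2, Σx² = 507
Sxx = Σx² − (Σx)²/n = 507 − 406.125 = 100.875
Sxy = Σxy − (Σx)(Σy)/n = 1724.2 − 1379.4 = 344.8
b = Sxy/Sxx = 344.8/100.875 = 3.418092

3.4181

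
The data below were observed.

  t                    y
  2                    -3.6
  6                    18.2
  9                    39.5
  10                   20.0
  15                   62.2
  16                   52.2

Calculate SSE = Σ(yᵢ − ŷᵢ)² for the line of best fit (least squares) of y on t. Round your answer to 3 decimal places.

398.830

n = 6, Σx = 58, Σy = 188.5, Σxy = 2425.7, Σx² = 702, Σy² = 8898.13
Sxx = Σx² − (Σx)²/n = 702 − 560.666667 = 141.333333
Sxy = Σxy − (Σx)(Σy)/n = 2425.7 − 1822.166667 = 603.533333
Syy = Σy² − (Σy)²/n = 8898.13 − 5922.041667 = 2976.088333
b = Sxy/Sxx = 603.533333/141.333333 = 4.270283
SSE = Syy − b·Sxy = 2976.088333 − 4.270283·603.533333 = 398.830189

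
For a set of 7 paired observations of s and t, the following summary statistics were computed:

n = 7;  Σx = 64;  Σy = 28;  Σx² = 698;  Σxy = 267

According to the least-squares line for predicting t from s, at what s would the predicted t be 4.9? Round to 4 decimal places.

Sxx = Σx² − (Σx)²/n = 698 − 585.142857 = 112.857143
Sxy = Σxy − (Σx)(Σy)/n = 267 − 256 = 11
b = Sxy/Sxx = 11/112.857143 = 0.097468
a = ȳ − b·x̄ = 4 − 0.097468·9.142857 = 3.108861
Set a + b·x = 4.9: x = (4.9 − 3.108861) / 0.097468 = 18.376623

18.3766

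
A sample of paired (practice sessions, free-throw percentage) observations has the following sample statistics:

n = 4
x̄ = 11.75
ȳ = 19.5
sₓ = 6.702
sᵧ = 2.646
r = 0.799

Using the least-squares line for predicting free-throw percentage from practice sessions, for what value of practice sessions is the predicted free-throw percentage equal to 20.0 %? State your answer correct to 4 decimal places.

b = r · sᵧ/sₓ = 0.799 · 2.646/6.702 = 0.315451
a = ȳ − b·x̄ = 19.5 − 0.315451·11.75 = 15.793448
Set a + b·x = 20.0: x = (20.0 − 15.793448) / 0.315451 = 13.335031

13.3350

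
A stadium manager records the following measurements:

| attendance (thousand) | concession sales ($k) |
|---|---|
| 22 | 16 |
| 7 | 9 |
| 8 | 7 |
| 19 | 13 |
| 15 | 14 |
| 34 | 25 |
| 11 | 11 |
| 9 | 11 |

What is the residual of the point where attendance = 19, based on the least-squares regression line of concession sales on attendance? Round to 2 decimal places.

-2.21

n = 8, Σx = 125, Σy = 106, Σxy = 1998, Σx² = 2541
Sxx = Σx² − (Σx)²/n = 2541 − 1953.125 = 587.875
Sxy = Σxy − (Σx)(Σy)/n = 1998 − 1656.25 = 341.75
b = Sxy/Sxx = 341.75/587.875 = 0.581331
a = ȳ − b·x̄ = 13.25 − 0.581331·15.625 = 4.166702
ŷ(19) = 4.166702 + 0.581331·19 = 15.211992
residual = y − ŷ = 13 − 15.211992 = -2.211992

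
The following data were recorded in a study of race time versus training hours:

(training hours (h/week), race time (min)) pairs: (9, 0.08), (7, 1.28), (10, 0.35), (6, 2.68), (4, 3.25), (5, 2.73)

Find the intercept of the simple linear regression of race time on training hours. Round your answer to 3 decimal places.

5.536

n = 6, Σx = 41, Σy = 10.37, Σxy = 55.91, Σx² = 307
Sxx = Σx² − (Σx)²/n = 307 − 280.166667 = 26.833333
Sxy = Σxy − (Σx)(Σy)/n = 55.91 − 70.861667 = -14.951667
b = Sxy/Sxx = -14.951667/26.833333 = -0.557205
a = ȳ − b·x̄ = 1.728333 − (-0.557205)·6.833333 = 5.535901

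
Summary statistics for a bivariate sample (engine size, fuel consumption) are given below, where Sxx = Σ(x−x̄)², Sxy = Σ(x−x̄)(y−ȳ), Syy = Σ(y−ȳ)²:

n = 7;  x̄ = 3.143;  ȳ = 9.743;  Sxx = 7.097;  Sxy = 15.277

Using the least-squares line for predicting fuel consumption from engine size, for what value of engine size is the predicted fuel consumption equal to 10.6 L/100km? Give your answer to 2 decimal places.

b = Sxy/Sxx = 15.277/7.097 = 2.152600
a = ȳ − b·x̄ = 9.743 − 2.152600·3.143 = 2.977379
Set a + b·x = 10.6: x = (10.6 − 2.977379) / 2.152600 = 3.541123

3.54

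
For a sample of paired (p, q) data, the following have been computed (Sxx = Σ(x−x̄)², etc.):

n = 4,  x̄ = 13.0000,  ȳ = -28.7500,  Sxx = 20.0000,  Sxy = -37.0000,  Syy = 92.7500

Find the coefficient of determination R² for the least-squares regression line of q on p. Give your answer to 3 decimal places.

R² = Sxy²/(Sxx·Syy) = (-37)²/(20·92.75) = 0.738005

0.738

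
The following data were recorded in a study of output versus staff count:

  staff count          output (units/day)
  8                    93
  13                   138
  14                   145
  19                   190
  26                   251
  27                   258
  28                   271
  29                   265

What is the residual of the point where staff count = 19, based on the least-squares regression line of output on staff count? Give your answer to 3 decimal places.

1.455

n = 8, Σx = 164, Σy = 1611, Σxy = 36943, Σx² = 3820
Sxx = Σx² − (Σx)²/n = 3820 − 3362 = 458
Sxy = Σxy − (Σx)(Σy)/n = 36943 − 33025.5 = 3917.5
b = Sxy/Sxx = 3917.5/458 = 8.553493
a = ȳ − b·x̄ = 201.375 − 8.553493·20.5 = 26.028384
ŷ(19) = 26.028384 + 8.553493·19 = 188.544760
residual = y − ŷ = 190 − 188.544760 = 1.455240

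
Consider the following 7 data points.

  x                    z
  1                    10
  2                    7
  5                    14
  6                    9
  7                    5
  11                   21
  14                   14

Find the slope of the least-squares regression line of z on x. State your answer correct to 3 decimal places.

0.650

n = 7, Σx = 46, Σy = 80, Σxy = 610, Σx² = 432
Sxx = Σx² − (Σx)²/n = 432 − 302.285714 = 129.714286
Sxy = Σxy − (Σx)(Σy)/n = 610 − 525.714286 = 84.285714
b = Sxy/Sxx = 84.285714/129.714286 = 0.649780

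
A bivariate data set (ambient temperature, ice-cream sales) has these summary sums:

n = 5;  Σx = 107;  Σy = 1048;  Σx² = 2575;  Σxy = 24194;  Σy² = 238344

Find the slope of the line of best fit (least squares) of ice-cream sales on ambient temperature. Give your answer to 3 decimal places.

6.195

Sxx = Σx² − (Σx)²/n = 2575 − 2289.8 = 285.2
Sxy = Σxy − (Σx)(Σy)/n = 24194 − 22427.2 = 1766.8
b = Sxy/Sxx = 1766.8/285.2 = 6.194951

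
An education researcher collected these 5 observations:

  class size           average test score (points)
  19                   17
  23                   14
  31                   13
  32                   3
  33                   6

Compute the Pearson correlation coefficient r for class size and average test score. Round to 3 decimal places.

n = 5, Σx = 138, Σy = 53, Σxy = 1342, Σx² = 3964, Σy² = 699
Sxx = Σx² − (Σx)²/n = 3964 − 3808.8 = 155.2
Sxy = Σxy − (Σx)(Σy)/n = 1342 − 1462.8 = -120.8
Syy = Σy² − (Σy)²/n = 699 − 561.8 = 137.2
r = Sxy/√(Sxx·Syy) = -120.8/√(21293.44) = -120.8/145.922719 = -0.827835

-0.828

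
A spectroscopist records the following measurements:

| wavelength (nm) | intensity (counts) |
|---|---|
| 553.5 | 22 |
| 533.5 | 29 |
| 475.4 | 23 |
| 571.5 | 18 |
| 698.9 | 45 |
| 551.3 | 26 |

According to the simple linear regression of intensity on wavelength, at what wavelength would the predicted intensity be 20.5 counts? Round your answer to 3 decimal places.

n = 6, Σx = 3384.1, Σy = 163, Σxy = 94654, Σx² = 1935994.81
Sxx = Σx² − (Σx)²/n = 1935994.81 − 1908688.801667 = 27306.008333
Sxy = Σxy − (Σx)(Σy)/n = 94654 − 91934.716667 = 2719.283333
b = Sxy/Sxx = 2719.283333/27306.008333 = 0.099586
a = ȳ − b·x̄ = 27.166667 − 0.099586·564.016667 = -29.001232
Set a + b·x = 20.5: x = (20.5 − (-29.001232)) / 0.099586 = 497.072537

497.073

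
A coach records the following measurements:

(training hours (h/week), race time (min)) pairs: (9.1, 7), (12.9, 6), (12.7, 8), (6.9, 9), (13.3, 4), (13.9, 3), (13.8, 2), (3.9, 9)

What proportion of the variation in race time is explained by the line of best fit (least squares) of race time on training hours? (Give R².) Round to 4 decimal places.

0.6249

n = 8, Σx = 86.5, Σy = 48, Σxy = 462.4, Σx² = 1033.87, Σy² = 340
Sxx = Σx² − (Σx)²/n = 1033.87 − 935.28125 = 98.58875
Sxy = Σxy − (Σx)(Σy)/n = 462.4 − 519 = -56.6
Syy = Σy² − (Σy)²/n = 340 − 288 = 52
R² = Sxy²/(Sxx·Syy) = (-56.6)²/(98.58875·52) = 0.624888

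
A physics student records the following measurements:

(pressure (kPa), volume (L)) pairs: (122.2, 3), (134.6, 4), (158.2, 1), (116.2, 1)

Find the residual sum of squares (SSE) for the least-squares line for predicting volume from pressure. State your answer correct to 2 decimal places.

n = 4, Σx = 531.2, Σy = 9, Σxy = 1179.4, Σx² = 71579.68, Σy² = 27
Sxx = Σx² − (Σx)²/n = 71579.68 − 70543.36 = 1036.32
Sxy = Σxy − (Σx)(Σy)/n = 1179.4 − 1195.2 = -15.8
Syy = Σy² − (Σy)²/n = 27 − 20.25 = 6.75
b = Sxy/Sxx = -15.8/1036.32 = -0.015246
SSE = Syy − b·Sxy = 6.75 − (-0.015246)·(-15.8) = 6.509109

6.51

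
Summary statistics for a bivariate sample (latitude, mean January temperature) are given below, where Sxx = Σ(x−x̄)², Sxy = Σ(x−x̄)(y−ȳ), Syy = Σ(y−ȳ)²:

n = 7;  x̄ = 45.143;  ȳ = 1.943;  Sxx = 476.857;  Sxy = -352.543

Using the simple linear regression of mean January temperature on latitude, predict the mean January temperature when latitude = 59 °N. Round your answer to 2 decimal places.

b = Sxy/Sxx = -352.543/476.857 = -0.739305
a = ȳ − b·x̄ = 1.943 − (-0.739305)·45.143 = 35.317468
ŷ(59) = a + b·59 = 35.317468 + (-0.739305)·59 = -8.301556

-8.30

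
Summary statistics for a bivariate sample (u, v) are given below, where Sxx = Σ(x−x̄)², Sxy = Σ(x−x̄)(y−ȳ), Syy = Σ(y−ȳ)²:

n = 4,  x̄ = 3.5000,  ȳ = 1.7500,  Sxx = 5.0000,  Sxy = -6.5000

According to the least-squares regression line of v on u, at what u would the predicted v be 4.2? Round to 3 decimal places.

1.615

b = Sxy/Sxx = -6.5/5 = -1.3
a = ȳ − b·x̄ = 1.75 − (-1.3)·3.5 = 6.3
Set a + b·x = 4.2: x = (4.2 − 6.3) / (-1.3) = 1.615385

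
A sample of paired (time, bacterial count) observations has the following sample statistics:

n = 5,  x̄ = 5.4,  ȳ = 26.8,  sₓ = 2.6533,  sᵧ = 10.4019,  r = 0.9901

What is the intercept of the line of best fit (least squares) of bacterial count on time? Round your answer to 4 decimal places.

b = r · sᵧ/sₓ = 0.9901 · 10.4019/2.6533 = 3.881552
a = ȳ − b·x̄ = 26.8 − 3.881552·5.4 = 5.839621

5.8396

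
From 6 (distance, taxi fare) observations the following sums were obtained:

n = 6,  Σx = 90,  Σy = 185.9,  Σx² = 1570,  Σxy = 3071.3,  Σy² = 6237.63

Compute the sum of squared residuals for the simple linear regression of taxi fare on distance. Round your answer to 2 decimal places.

114.30

Sxx = Σx² − (Σx)²/n = 1570 − 1350 = 220
Sxy = Σxy − (Σx)(Σy)/n = 3071.3 − 2788.5 = 282.8
Syy = Σy² − (Σy)²/n = 6237.63 − 5759.801667 = 477.828333
b = Sxy/Sxx = 282.8/220 = 1.285455
SSE = Syy − b·Sxy = 477.828333 − 1.285455·282.8 = 114.301788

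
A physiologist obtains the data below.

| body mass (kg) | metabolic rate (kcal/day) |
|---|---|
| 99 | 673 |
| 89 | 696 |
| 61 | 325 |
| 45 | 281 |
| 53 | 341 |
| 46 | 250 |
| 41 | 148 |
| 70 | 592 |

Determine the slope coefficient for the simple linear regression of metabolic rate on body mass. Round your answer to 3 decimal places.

9.263

n = 8, Σx = 504, Σy = 3306, Σxy = 238122, Σx² = 34974
Sxx = Σx² − (Σx)²/n = 34974 − 31752 = 3222
Sxy = Σxy − (Σx)(Σy)/n = 238122 − 208278 = 29844
b = Sxy/Sxx = 29844/3222 = 9.262570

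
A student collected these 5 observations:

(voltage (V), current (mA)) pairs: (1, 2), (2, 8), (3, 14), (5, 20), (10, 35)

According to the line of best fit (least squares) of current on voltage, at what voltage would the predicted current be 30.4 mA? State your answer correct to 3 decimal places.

n = 5, Σx = 21, Σy = 79, Σxy = 510, Σx² = 139
Sxx = Σx² − (Σx)²/n = 139 − 88.2 = 50.8
Sxy = Σxy − (Σx)(Σy)/n = 510 − 331.8 = 178.2
b = Sxy/Sxx = 178.2/50.8 = 3.507874
a = ȳ − b·x̄ = 15.8 − 3.507874·4.2 = 1.066929
Set a + b·x = 30.4: x = (30.4 − 1.066929) / 3.507874 = 8.362065

8.362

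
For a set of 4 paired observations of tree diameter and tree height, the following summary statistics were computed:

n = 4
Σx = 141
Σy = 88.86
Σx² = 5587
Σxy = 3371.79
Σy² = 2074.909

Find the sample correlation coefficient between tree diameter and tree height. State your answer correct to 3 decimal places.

0.960

Sxx = Σx² − (Σx)²/n = 5587 − 4970.25 = 616.75
Sxy = Σxy − (Σx)(Σy)/n = 3371.79 − 3132.315 = 239.475
Syy = Σy² − (Σy)²/n = 2074.909 − 1974.0249 = 100.8841
r = Sxy/√(Sxx·Syy) = 239.475/√(62220.268675) = 239.475/249.439910 = 0.960051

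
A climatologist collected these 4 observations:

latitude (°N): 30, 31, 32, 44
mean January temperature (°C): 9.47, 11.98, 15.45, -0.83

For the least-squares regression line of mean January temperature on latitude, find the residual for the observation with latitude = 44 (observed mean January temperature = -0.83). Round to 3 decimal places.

n = 4, Σx = 137, Σy = 36.07, Σxy = 1113.36, Σx² = 4821
Sxx = Σx² − (Σx)²/n = 4821 − 4692.25 = 128.75
Sxy = Σxy − (Σx)(Σy)/n = 1113.36 − 1235.3975 = -122.0375
b = Sxy/Sxx = -122.0375/128.75 = -0.947864
a = ȳ − b·x̄ = 9.0175 − (-0.947864)·34.25 = 41.481845
ŷ(44) = 41.481845 + (-0.947864)·44 = -0.224175
residual = y − ŷ = -0.83 − (-0.224175) = -0.605825

-0.606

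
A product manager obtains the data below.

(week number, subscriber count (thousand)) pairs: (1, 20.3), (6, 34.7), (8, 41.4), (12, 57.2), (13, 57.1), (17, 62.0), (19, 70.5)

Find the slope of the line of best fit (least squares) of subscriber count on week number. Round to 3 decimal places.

n = 7, Σx = 76, Σy = 343.2, Σxy = 4381.9, Σx² = 1064
Sxx = Σx² − (Σx)²/n = 1064 − 825.142857 = 238.857143
Sxy = Σxy − (Σx)(Σy)/n = 4381.9 − 3726.171429 = 655.728571
b = Sxy/Sxx = 655.728571/238.857143 = 2.745275

2.745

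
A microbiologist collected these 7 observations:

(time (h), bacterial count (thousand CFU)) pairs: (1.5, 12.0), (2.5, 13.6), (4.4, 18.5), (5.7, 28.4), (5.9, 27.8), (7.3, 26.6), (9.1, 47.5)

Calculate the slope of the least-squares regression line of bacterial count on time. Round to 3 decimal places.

n = 7, Σx = 36.4, Σy = 174.4, Σxy = 1085.73, Σx² = 231.26
Sxx = Σx² − (Σx)²/n = 231.26 − 189.28 = 41.98
Sxy = Σxy − (Σx)(Σy)/n = 1085.73 − 906.88 = 178.85
b = Sxy/Sxx = 178.85/41.98 = 4.260362

4.260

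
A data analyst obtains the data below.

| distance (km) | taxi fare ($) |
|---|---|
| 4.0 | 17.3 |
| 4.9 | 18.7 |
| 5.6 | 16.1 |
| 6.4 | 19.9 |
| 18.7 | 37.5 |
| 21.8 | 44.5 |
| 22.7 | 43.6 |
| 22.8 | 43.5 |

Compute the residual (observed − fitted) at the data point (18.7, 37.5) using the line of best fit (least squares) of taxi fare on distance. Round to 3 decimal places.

-0.581

n = 8, Σx = 106.9, Σy = 241.1, Σxy = 4031.22, Σx² = 1972.39
Sxx = Σx² − (Σx)²/n = 1972.39 − 1428.45125 = 543.93875
Sxy = Σxy − (Σx)(Σy)/n = 4031.22 − 3221.69875 = 809.52125
b = Sxy/Sxx = 809.52125/543.93875 = 1.488258
a = ȳ − b·x̄ = 30.1375 − 1.488258·13.3625 = 10.250651
ŷ(18.7) = 10.250651 + 1.488258·18.7 = 38.081078
residual = y − ŷ = 37.5 − 38.081078 = -0.581078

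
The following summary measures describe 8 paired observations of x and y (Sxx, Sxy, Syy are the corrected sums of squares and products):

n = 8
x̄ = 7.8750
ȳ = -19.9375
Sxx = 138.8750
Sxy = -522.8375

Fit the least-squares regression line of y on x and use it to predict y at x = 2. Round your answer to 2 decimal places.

2.18

b = Sxy/Sxx = -522.8375/138.875 = -3.764806
a = ȳ − b·x̄ = -19.9375 − (-3.764806)·7.875 = 9.710351
ŷ(2) = a + b·2 = 9.710351 + (-3.764806)·2 = 2.180738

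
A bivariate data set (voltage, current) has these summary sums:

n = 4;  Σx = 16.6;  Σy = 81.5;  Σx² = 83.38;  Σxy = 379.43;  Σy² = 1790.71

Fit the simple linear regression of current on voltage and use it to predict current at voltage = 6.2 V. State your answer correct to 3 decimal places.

Sxx = Σx² − (Σx)²/n = 83.38 − 68.89 = 14.49
Sxy = Σxy − (Σx)(Σy)/n = 379.43 − 338.225 = 41.205
b = Sxy/Sxx = 41.205/14.49 = 2.843685
a = ȳ − b·x̄ = 20.375 − 2.843685·4.15 = 8.573706
ŷ(6.2) = a + b·6.2 = 8.573706 + 2.843685·6.2 = 26.204555

26.205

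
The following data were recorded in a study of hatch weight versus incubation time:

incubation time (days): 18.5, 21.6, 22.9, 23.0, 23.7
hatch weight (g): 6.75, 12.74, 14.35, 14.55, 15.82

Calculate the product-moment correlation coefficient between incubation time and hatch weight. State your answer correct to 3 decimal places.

n = 5, Σx = 109.7, Σy = 64.21, Σxy = 1438.258, Σx² = 2423.91, Σy² = 875.7675
Sxx = Σx² − (Σx)²/n = 2423.91 − 2406.818 = 17.092
Sxy = Σxy − (Σx)(Σy)/n = 1438.258 − 1408.7674 = 29.4906
Syy = Σy² − (Σy)²/n = 875.7675 − 824.58482 = 51.18268
r = Sxy/√(Sxx·Syy) = 29.4906/√(874.814367) = 29.4906/29.577261 = 0.997070

0.997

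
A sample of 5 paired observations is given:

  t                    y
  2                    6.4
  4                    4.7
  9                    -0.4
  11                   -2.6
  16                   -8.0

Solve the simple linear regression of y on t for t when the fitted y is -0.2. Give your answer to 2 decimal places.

8.61

n = 5, Σx = 42, Σy = 0.1, Σxy = -128.6, Σx² = 478
Sxx = Σx² − (Σx)²/n = 478 − 352.8 = 125.2
Sxy = Σxy − (Σx)(Σy)/n = -128.6 − 0.84 = -129.44
b = Sxy/Sxx = -129.44/125.2 = -1.033866
a = ȳ − b·x̄ = 0.02 − (-1.033866)·8.4 = 8.704473
Set a + b·x = -0.2: x = (-0.2 − 8.704473) / (-1.033866) = 8.612794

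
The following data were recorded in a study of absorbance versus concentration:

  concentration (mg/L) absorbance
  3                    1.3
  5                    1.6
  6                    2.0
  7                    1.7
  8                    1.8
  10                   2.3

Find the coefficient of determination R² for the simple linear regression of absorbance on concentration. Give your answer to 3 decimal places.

0.768

n = 6, Σx = 39, Σy = 10.7, Σxy = 73.2, Σx² = 283, Σy² = 19.67
Sxx = Σx² − (Σx)²/n = 283 − 253.5 = 29.5
Sxy = Σxy − (Σx)(Σy)/n = 73.2 − 69.55 = 3.65
Syy = Σy² − (Σy)²/n = 19.67 − 19.081667 = 0.588333
R² = Sxy²/(Sxx·Syy) = (3.65)²/(29.5·0.588333) = 0.767609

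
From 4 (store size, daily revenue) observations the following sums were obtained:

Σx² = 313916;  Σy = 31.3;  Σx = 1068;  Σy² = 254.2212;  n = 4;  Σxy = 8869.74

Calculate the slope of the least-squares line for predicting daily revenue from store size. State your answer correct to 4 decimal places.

Sxx = Σx² − (Σx)²/n = 313916 − 285156 = 28760
Sxy = Σxy − (Σx)(Σy)/n = 8869.74 − 8357.1 = 512.64
b = Sxy/Sxx = 512.64/28760 = 0.017825

0.0178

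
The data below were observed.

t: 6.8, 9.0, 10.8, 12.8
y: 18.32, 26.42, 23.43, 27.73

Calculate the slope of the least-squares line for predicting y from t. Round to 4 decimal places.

1.3107

n = 4, Σx = 39.4, Σy = 95.9, Σxy = 970.344, Σx² = 407.72
Sxx = Σx² − (Σx)²/n = 407.72 − 388.09 = 19.63
Sxy = Σxy − (Σx)(Σy)/n = 970.344 − 944.615 = 25.729
b = Sxy/Sxx = 25.729/19.63 = 1.310698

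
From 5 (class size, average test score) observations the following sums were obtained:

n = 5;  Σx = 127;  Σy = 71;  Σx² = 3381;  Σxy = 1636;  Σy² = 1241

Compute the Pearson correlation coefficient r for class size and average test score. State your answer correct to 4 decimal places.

Sxx = Σx² − (Σx)²/n = 3381 − 3225.8 = 155.2
Sxy = Σxy − (Σx)(Σy)/n = 1636 − 1803.4 = -167.4
Syy = Σy² − (Σy)²/n = 1241 − 1008.2 = 232.8
r = Sxy/√(Sxx·Syy) = -167.4/√(36130.56) = -167.4/190.080404 = -0.880680

-0.8807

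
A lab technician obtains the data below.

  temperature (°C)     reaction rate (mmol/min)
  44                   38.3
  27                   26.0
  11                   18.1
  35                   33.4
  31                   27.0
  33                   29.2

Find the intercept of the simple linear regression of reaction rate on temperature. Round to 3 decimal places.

10.229

n = 6, Σx = 181, Σy = 172, Σxy = 5555.9, Σx² = 6061
Sxx = Σx² − (Σx)²/n = 6061 − 5460.166667 = 600.833333
Sxy = Σxy − (Σx)(Σy)/n = 5555.9 − 5188.666667 = 367.233333
b = Sxy/Sxx = 367.233333/600.833333 = 0.611207
a = ȳ − b·x̄ = 28.666667 − 0.611207·30.166667 = 10.228599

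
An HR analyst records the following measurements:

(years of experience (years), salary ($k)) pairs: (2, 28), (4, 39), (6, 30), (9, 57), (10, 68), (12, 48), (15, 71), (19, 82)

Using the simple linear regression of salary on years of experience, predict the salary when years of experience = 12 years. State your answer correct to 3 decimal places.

n = 8, Σx = 77, Σy = 423, Σxy = 4784, Σx² = 967
Sxx = Σx² − (Σx)²/n = 967 − 741.125 = 225.875
Sxy = Σxy − (Σx)(Σy)/n = 4784 − 4071.375 = 712.625
b = Sxy/Sxx = 712.625/225.875 = 3.154953
a = ȳ − b·x̄ = 52.875 − 3.154953·9.625 = 22.508578
ŷ(12) = a + b·12 = 22.508578 + 3.154953·12 = 60.368013

60.368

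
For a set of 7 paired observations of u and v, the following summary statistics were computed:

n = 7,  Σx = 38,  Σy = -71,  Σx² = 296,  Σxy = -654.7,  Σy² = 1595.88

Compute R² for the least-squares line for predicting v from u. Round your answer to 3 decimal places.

0.923

Sxx = Σx² − (Σx)²/n = 296 − 206.285714 = 89.714286
Sxy = Σxy − (Σx)(Σy)/n = -654.7 − (-385.428571) = -269.271429
Syy = Σy² − (Σy)²/n = 1595.88 − 720.142857 = 875.737143
R² = Sxy²/(Sxx·Syy) = (-269.271429)²/(89.714286·875.737143) = 0.922880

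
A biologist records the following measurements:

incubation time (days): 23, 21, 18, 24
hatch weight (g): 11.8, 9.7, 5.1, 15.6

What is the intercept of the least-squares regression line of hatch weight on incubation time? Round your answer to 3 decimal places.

n = 4, Σx = 86, Σy = 42.2, Σxy = 941.3, Σx² = 1870
Sxx = Σx² − (Σx)²/n = 1870 − 1849 = 21
Sxy = Σxy − (Σx)(Σy)/n = 941.3 − 907.3 = 34
b = Sxy/Sxx = 34/21 = 1.619048
a = ȳ − b·x̄ = 10.55 − 1.619048·21.5 = -24.259524

-24.260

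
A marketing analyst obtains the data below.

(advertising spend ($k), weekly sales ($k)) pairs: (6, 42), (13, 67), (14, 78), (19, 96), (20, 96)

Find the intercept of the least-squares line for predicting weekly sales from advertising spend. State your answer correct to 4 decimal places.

18.1310

n = 5, Σx = 72, Σy = 379, Σxy = 5959, Σx² = 1162
Sxx = Σx² − (Σx)²/n = 1162 − 1036.8 = 125.2
Sxy = Σxy − (Σx)(Σy)/n = 5959 − 5457.6 = 501.4
b = Sxy/Sxx = 501.4/125.2 = 4.004792
a = ȳ − b·x̄ = 75.8 − 4.004792·14.4 = 18.130990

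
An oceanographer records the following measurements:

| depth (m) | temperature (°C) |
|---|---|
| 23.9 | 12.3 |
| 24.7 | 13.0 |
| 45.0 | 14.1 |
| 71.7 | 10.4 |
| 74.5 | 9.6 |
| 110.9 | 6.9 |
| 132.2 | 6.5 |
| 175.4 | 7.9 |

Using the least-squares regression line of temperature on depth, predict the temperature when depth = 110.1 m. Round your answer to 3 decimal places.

8.825

n = 8, Σx = 658.3, Σy = 80.7, Σxy = 5720.62, Σx² = 74438.25
Sxx = Σx² − (Σx)²/n = 74438.25 − 54169.86125 = 20268.38875
Sxy = Σxy − (Σx)(Σy)/n = 5720.62 − 6640.60125 = -919.98125
b = Sxy/Sxx = -919.98125/20268.38875 = -0.045390
a = ȳ − b·x̄ = 10.0875 − (-0.045390)·82.2875 = 13.822526
ŷ(110.1) = a + b·110.1 = 13.822526 + (-0.045390)·110.1 = 8.825092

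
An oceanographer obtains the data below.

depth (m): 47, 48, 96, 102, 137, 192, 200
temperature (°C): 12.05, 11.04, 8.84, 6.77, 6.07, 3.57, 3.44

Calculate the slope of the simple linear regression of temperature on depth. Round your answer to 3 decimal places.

n = 7, Σx = 822, Σy = 51.78, Σxy = 4840.48, Σx² = 119766
Sxx = Σx² − (Σx)²/n = 119766 − 96526.285714 = 23239.714286
Sxy = Σxy − (Σx)(Σy)/n = 4840.48 − 6080.451429 = -1239.971429
b = Sxy/Sxx = -1239.971429/23239.714286 = -0.053356

-0.053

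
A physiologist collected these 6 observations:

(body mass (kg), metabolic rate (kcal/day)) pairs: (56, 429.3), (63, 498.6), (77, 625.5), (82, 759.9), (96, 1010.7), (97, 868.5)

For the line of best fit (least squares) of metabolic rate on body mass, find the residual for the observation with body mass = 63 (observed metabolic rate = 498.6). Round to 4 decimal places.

-1.2359

n = 6, Σx = 471, Σy = 4192.5, Σxy = 347199.6, Σx² = 38383
Sxx = Σx² − (Σx)²/n = 38383 − 36973.5 = 1409.5
Sxy = Σxy − (Σx)(Σy)/n = 347199.6 − 329111.25 = 18088.35
b = Sxy/Sxx = 18088.35/1409.5 = 12.833168
a = ȳ − b·x̄ = 698.75 − 12.833168·78.5 = -308.653672
ŷ(63) = -308.653672 + 12.833168·63 = 499.835899
residual = y − ŷ = 498.6 − 499.835899 = -1.235899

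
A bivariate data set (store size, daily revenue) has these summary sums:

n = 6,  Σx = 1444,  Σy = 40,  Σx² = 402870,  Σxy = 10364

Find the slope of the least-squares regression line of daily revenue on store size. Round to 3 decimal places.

Sxx = Σx² − (Σx)²/n = 402870 − 347522.666667 = 55347.333333
Sxy = Σxy − (Σx)(Σy)/n = 10364 − 9626.666667 = 737.333333
b = Sxy/Sxx = 737.333333/55347.333333 = 0.013322

0.013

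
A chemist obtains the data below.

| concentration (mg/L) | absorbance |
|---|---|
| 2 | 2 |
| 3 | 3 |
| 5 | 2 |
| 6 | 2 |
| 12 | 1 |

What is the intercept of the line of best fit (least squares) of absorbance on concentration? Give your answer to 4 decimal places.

n = 5, Σx = 28, Σy = 10, Σxy = 47, Σx² = 218
Sxx = Σx² − (Σx)²/n = 218 − 156.8 = 61.2
Sxy = Σxy − (Σx)(Σy)/n = 47 − 56 = -9
b = Sxy/Sxx = -9/61.2 = -0.147059
a = ȳ − b·x̄ = 2 − (-0.147059)·5.6 = 2.823529

2.8235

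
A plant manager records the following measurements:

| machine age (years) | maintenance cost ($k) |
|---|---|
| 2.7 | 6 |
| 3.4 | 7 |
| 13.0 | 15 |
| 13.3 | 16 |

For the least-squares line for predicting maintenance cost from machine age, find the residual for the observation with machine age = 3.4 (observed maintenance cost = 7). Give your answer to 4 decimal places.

0.1992

n = 4, Σx = 32.4, Σy = 44, Σxy = 447.8, Σx² = 364.74
Sxx = Σx² − (Σx)²/n = 364.74 − 262.44 = 102.3
Sxy = Σxy − (Σx)(Σy)/n = 447.8 − 356.4 = 91.4
b = Sxy/Sxx = 91.4/102.3 = 0.893451
a = ȳ − b·x̄ = 11 − 0.893451·8.1 = 3.763050
ŷ(3.4) = 3.763050 + 0.893451·3.4 = 6.800782
residual = y − ŷ = 7 − 6.800782 = 0.199218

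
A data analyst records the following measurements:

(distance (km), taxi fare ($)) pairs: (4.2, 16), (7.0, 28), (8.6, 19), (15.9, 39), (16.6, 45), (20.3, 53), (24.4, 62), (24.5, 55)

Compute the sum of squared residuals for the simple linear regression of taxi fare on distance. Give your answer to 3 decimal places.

121.146

n = 8, Σx = 121.5, Σy = 317, Σxy = 5729.9, Σx² = 2276.67, Σy² = 14625
Sxx = Σx² − (Σx)²/n = 2276.67 − 1845.28125 = 431.38875
Sxy = Σxy − (Σx)(Σy)/n = 5729.9 − 4814.4375 = 915.4625
Syy = Σy² − (Σy)²/n = 14625 − 12561.125 = 2063.875
b = Sxy/Sxx = 915.4625/431.38875 = 2.122129
SSE = Syy − b·Sxy = 2063.875 − 2.122129·915.4625 = 121.145643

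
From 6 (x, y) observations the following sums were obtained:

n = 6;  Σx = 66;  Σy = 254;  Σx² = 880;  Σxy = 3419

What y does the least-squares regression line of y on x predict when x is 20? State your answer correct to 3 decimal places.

Sxx = Σx² − (Σx)²/n = 880 − 726 = 154
Sxy = Σxy − (Σx)(Σy)/n = 3419 − 2794 = 625
b = Sxy/Sxx = 625/154 = 4.058442
a = ȳ − b·x̄ = 42.333333 − 4.058442·11 = -2.309524
ŷ(20) = a + b·20 = -2.309524 + 4.058442·20 = 78.859307

78.859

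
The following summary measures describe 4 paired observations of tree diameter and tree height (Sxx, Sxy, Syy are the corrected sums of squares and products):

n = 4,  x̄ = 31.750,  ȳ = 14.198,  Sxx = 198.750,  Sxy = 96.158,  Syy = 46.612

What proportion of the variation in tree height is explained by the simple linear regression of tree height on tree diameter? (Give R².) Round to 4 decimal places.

R² = Sxy²/(Sxx·Syy) = (96.158)²/(198.75·46.612) = 0.998081

0.9981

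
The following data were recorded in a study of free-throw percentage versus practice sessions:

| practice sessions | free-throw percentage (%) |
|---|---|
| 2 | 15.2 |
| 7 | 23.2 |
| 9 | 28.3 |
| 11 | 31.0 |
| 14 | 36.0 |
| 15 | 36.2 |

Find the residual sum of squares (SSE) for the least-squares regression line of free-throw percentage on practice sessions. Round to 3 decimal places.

3.194

n = 6, Σx = 58, Σy = 169.9, Σxy = 1835.5, Σx² = 676, Σy² = 5137.61
Sxx = Σx² − (Σx)²/n = 676 − 560.666667 = 115.333333
Sxy = Σxy − (Σx)(Σy)/n = 1835.5 − 1642.366667 = 193.133333
Syy = Σy² − (Σy)²/n = 5137.61 − 4811.001667 = 326.608333
b = Sxy/Sxx = 193.133333/115.333333 = 1.674566
SSE = Syy − b·Sxy = 326.608333 − 1.674566·193.133333 = 3.193728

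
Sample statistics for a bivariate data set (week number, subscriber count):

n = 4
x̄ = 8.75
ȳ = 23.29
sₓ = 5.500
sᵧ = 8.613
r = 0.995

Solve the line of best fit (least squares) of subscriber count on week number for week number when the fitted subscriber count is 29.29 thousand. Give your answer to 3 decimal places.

12.601

b = r · sᵧ/sₓ = 0.995 · 8.613/5.5 = 1.55817
a = ȳ − b·x̄ = 23.29 − 1.55817·8.75 = 9.656012
Set a + b·x = 29.29: x = (29.29 − 9.656012) / 1.55817 = 12.600671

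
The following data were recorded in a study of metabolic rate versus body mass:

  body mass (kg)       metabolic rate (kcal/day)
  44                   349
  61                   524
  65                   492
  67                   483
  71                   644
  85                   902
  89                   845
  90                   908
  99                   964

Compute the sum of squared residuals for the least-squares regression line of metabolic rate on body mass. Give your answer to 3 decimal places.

n = 9, Σx = 671, Σy = 6111, Σxy = 486416, Σx² = 52459, Σy² = 4567855
Sxx = Σx² − (Σx)²/n = 52459 − 50026.777778 = 2432.222222
Sxy = Σxy − (Σx)(Σy)/n = 486416 − 455609 = 30807
Syy = Σy² − (Σy)²/n = 4567855 − 4149369 = 418486
b = Sxy/Sxx = 30807/2432.222222 = 12.666195
SSE = Syy − b·Sxy = 418486 − 12.666195·30807 = 28278.542668

28278.543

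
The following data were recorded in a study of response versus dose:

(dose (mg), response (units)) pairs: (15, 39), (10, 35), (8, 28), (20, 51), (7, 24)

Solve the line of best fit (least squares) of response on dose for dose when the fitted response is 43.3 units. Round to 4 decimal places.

n = 5, Σx = 60, Σy = 177, Σxy = 2347, Σx² = 838
Sxx = Σx² − (Σx)²/n = 838 − 720 = 118
Sxy = Σxy − (Σx)(Σy)/n = 2347 − 2124 = 223
b = Sxy/Sxx = 223/118 = 1.889831
a = ȳ − b·x̄ = 35.4 − 1.889831·12 = 12.722034
Set a + b·x = 43.3: x = (43.3 − 12.722034) / 1.889831 = 16.180269

16.1803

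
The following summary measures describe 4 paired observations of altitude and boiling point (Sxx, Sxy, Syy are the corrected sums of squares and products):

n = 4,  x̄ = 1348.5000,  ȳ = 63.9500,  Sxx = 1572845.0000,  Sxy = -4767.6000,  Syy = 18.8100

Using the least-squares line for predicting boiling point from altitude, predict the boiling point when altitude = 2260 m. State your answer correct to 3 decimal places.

61.187

b = Sxy/Sxx = -4767.6/1572845 = -0.003031
a = ȳ − b·x̄ = 63.95 − (-0.003031)·1348.5 = 68.037567
ŷ(2260) = a + b·2260 = 68.037567 + (-0.003031)·2260 = 61.187066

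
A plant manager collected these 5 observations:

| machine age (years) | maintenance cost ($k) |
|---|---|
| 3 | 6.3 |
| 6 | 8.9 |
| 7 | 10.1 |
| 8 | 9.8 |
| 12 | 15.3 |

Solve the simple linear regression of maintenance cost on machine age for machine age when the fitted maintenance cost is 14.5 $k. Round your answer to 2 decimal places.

11.69

n = 5, Σx = 36, Σy = 50.4, Σxy = 405, Σx² = 302
Sxx = Σx² − (Σx)²/n = 302 − 259.2 = 42.8
Sxy = Σxy − (Σx)(Σy)/n = 405 − 362.88 = 42.12
b = Sxy/Sxx = 42.12/42.8 = 0.984112
a = ȳ − b·x̄ = 10.08 − 0.984112·7.2 = 2.994393
Set a + b·x = 14.5: x = (14.5 − 2.994393) / 0.984112 = 11.691358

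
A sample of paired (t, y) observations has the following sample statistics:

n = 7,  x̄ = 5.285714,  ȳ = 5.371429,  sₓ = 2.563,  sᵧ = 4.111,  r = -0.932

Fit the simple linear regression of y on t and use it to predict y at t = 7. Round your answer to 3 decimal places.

2.809

b = r · sᵧ/sₓ = -0.932 · 4.111/2.563 = -1.494909
a = ȳ − b·x̄ = 5.371429 − (-1.494909)·5.285714 = 13.273091
ŷ(7) = a + b·7 = 13.273091 + (-1.494909)·7 = 2.808727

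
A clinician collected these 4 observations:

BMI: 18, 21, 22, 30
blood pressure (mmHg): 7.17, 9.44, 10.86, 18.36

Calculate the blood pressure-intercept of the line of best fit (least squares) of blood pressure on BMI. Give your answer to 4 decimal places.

-10.0322

n = 4, Σx = 91, Σy = 45.83, Σxy = 1117.02, Σx² = 2149
Sxx = Σx² − (Σx)²/n = 2149 − 2070.25 = 78.75
Sxy = Σxy − (Σx)(Σy)/n = 1117.02 − 1042.6325 = 74.3875
b = Sxy/Sxx = 74.3875/78.75 = 0.944603
a = ȳ − b·x̄ = 11.4575 − 0.944603·22.75 = -10.032222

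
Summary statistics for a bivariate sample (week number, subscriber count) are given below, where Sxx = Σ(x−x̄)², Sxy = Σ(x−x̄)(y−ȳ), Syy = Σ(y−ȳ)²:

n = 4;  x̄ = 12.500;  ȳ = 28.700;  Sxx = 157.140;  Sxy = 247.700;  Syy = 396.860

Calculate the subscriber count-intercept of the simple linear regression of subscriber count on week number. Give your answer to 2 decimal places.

b = Sxy/Sxx = 247.7/157.14 = 1.576301
a = ȳ − b·x̄ = 28.7 − 1.576301·12.5 = 8.996233

9.00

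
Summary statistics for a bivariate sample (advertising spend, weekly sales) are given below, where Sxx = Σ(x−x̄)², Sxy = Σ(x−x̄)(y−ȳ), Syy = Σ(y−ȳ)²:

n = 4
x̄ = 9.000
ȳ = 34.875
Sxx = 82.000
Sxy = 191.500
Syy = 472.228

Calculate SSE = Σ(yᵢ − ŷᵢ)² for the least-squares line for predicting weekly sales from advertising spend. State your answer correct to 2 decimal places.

b = Sxy/Sxx = 191.5/82 = 2.335366
SSE = Syy − b·Sxy = 472.228 − 2.335366·191.5 = 25.005439

25.01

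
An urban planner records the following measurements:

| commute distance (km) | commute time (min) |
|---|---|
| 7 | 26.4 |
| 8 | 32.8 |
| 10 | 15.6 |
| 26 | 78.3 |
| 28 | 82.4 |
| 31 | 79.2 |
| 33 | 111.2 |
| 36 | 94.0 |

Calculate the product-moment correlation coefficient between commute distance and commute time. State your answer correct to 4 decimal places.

0.9544

n = 8, Σx = 179, Σy = 519.9, Σxy = 14455, Σx² = 5019, Σy² = 42410.89
Sxx = Σx² − (Σx)²/n = 5019 − 4005.125 = 1013.875
Sxy = Σxy − (Σx)(Σy)/n = 14455 − 11632.7625 = 2822.2375
Syy = Σy² − (Σy)²/n = 42410.89 − 33787.00125 = 8623.88875
r = Sxy/√(Sxx·Syy) = 2822.2375/√(8743545.206406) = 2822.2375/2956.948631 = 0.954443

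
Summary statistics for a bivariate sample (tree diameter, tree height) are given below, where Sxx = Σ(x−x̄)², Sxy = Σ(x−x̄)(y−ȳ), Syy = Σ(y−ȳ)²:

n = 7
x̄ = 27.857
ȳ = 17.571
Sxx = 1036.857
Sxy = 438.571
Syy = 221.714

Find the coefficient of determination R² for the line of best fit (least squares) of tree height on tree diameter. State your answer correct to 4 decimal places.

R² = Sxy²/(Sxx·Syy) = (438.571)²/(1036.857·221.714) = 0.836696

0.8367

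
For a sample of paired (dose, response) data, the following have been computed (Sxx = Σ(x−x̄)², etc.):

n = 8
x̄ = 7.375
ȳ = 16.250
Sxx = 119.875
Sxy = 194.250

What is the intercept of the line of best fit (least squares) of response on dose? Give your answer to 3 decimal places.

b = Sxy/Sxx = 194.25/119.875 = 1.620438
a = ȳ − b·x̄ = 16.25 − 1.620438·7.375 = 4.299270

4.299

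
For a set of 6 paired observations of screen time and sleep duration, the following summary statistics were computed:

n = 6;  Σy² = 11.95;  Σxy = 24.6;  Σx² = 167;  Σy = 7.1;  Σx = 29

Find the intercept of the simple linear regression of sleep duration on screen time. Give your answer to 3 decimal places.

2.934

Sxx = Σx² − (Σx)²/n = 167 − 140.166667 = 26.833333
Sxy = Σxy − (Σx)(Σy)/n = 24.6 − 34.316667 = -9.716667
b = Sxy/Sxx = -9.716667/26.833333 = -0.362112
a = ȳ − b·x̄ = 1.183333 − (-0.362112)·4.833333 = 2.933540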